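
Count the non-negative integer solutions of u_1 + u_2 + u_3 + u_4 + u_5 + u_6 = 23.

Stars and bars with 23 stars and 5 bars:
C(23+6-1, 6-1) = C(28,5).

Final answer: C(28,5) = 98280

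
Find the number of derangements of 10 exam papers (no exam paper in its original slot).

Use the recurrence D(n) = (n-1)(D(n-1) + D(n-2)) with D(0)=1, D(1)=0.
D(2) = 1 x (0 + 1) = 1
D(3) = 2 x (1 + 0) = 2
D(4) = 3 x (2 + 1) = 9
D(5) = 4 x (9 + 2) = 44
D(6) = 5 x (44 + 9) = 265
D(7) = 6 x (265 + 44) = 1854
D(8) = 7 x (1854 + 265) = 14833
D(9) = 8 x (14833 + 1854) = 133496
D(10) = 9 x (D(9) + D(8)) = 9 x (133496 + 14833)

Final answer: D(10) = 1334961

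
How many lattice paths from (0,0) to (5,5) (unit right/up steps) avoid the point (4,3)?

Total paths to (5,5): C(10,5) = 252.
Paths through (4,3): C(7,3) x C(3,2) = 105.
Avoiding (4,3): 252 - 105.

Final answer: 147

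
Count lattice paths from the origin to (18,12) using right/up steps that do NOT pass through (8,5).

Total paths to (18,12): C(30,12) = 86493225.
Paths through (8,5): C(13,5) x C(17,7) = 25029576.
Avoiding (8,5): 86493225 - 25029576.

Final answer: 61463649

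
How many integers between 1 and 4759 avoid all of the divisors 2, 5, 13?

|div by 2|=2379, |div by 5|=951, |div by 13|=366.
|div by 2&5|=475, |div by 2&13|=183, |div by 5&13|=73, |div by all|=36.
By inclusion-exclusion, divisible by at least one: 2379+951+366-475-183-73+36 = 3001.
Not divisible by any: 4759 - 3001.

Final answer: 1758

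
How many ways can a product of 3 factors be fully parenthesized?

The structures are counted by the Catalan number C_n. Here n = 3 - 1 = 2.
C_n = (2n)!/(n!(n+1)!), so C_{2} = 4!/(2! x 3!) = C(4,2)/3 = 6/3.

Final answer: C_{2} = 2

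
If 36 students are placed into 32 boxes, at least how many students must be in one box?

By the pigeonhole principle: ceiling(36/32).

Final answer: 2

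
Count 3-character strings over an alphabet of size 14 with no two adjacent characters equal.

Let g(n) count such strings. g(1) = 14, and each valid string of length n-1 extends in 13 ways (any symbol but the last), so g(n) = 13 g(n-1).
Total: g(3) = 14 x 13^2.

Final answer: 14 x 13^{2} = 2366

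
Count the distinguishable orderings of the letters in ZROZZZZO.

Letters (O:2, R:1, Z:5). Total letters: 8.
Permutations = 8!/(5! x 2!).

Final answer: 168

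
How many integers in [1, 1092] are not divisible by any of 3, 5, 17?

|div by 3|=364, |div by 5|=218, |div by 17|=64.
|div by 3&5|=72, |div by 3&17|=21, |div by 5&17|=12, |div by all|=4.
By inclusion-exclusion, divisible by at least one: 364+218+64-72-21-12+4 = 545.
Not divisible by any: 1092 - 545.

Final answer: 547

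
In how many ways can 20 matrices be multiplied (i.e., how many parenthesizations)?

The structures are counted by the Catalan number C_n. Here n = 20 - 1 = 19.
C_n = C(2n,n)/(n+1), so C_{19} = C(38,19)/20 = 35345263800/20.

Final answer: C_{19} = 1767263190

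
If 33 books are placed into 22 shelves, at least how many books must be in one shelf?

By the pigeonhole principle: ceiling(33/22).

Final answer: 2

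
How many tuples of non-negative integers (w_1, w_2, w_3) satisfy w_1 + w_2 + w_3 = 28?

Stars and bars with 28 stars and 2 bars:
C(28+3-1, 3-1) = C(30,2).

Final answer: C(30,2) = 435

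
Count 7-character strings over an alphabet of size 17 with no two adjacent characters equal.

First character: 17 choices. Each subsequent: 16 choices (must differ from the previous one).
Total: 17 x 16^6.

Final answer: 17 x 16^{6} = 285212672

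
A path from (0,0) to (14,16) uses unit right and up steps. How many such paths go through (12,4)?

Paths (0,0)->(12,4): C(16,4) = 1820.
Paths (12,4)->(14,16): C(14,12) = 91.
By multiplication principle: 1820 x 91.

Final answer: 165620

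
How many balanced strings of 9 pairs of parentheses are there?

The structures are counted by the Catalan number C_n. Here n = 9 (pairs).
C_n = (2n)!/(n!(n+1)!), so C_{9} = 18!/(9! x 10!) = C(18,9)/10 = 48620/10.

Final answer: C_{9} = 4862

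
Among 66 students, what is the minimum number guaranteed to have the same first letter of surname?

There are 26 possible values for first letter of surname. With 66 students and 26 categories, by pigeonhole: ceiling(66/26).

Final answer: 3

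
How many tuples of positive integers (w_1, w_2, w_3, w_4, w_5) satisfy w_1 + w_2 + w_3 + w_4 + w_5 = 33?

Substitute w'_i = w_i - 1 (so w'_i >= 0). Then sum w'_i = 33 - 5 = 28.
Stars and bars: C(28+5-1, 5-1) = C(32,4).

Final answer: C(32,4) = 35960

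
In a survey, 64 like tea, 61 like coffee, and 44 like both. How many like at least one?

|A union B| = |A| + |B| - |A intersect B| = 64 + 61 - 44.

Final answer: 81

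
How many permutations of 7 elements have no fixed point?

D(n) = (n-1)(D(n-1) + D(n-2)), D(0)=1, D(1)=0.
D(2) = 1 x (0 + 1) = 1
D(3) = 2 x (1 + 0) = 2
D(4) = 3 x (2 + 1) = 9
D(5) = 4 x (9 + 2) = 44
D(6) = 5 x (44 + 9) = 265
D(7) = 6 x (D(6) + D(5)) = 6 x (265 + 44)

Final answer: D(7) = 1854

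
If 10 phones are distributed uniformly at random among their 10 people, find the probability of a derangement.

D(n) = (n-1)(D(n-1) + D(n-2)), D(0)=1, D(1)=0.
Building up: D(2)=1, D(3)=2, D(4)=9, D(5)=44, D(6)=265, D(7)=1854, D(8)=14833, D(9)=133496, D(10)=1334961.
Total arrangements: 10! = 3628800.
Probability = D(10)/10! = 16481/44800.

Final answer: D(10)/10! = 1334961/3628800 = 0.367879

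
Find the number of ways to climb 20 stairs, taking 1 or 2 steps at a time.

Condition on the final move: it is a 1-step (f(n-1) ways to get there) or a 2-step (f(n-2) ways), so f(n) = f(n-1) + f(n-2), with f(1)=1, f(2)=2.
Iterating the recurrence: f(1)=1, f(2)=2, f(3)=3, f(4)=5, f(5)=8, f(6)=13, f(7)=21, f(8)=34, f(9)=55, f(10)=89, f(11)=144, f(12)=233, f(13)=377, f(14)=610, f(15)=987, f(16)=1597, f(17)=2584, f(18)=4181, f(19)=6765, f(20)=10946.

Final answer: 10946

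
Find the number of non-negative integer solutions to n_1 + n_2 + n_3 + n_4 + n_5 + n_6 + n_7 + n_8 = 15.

Stars and bars with 15 stars and 7 bars:
C(15+8-1, 8-1) = C(22,7).

Final answer: C(22,7) = 170544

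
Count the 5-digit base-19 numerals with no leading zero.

In base 19, the leading digit has 18 choices (1..18); each of the remaining 4 digits has 19 choices.
Total: 18 x 19^4.

Final answer: 2345778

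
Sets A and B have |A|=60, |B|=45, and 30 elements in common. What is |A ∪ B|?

|A union B| = |A| + |B| - |A intersect B| = 60 + 45 - 30.

Final answer: 75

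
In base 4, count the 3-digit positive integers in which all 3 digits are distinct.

First digit: 3 (nonzero). Second: 3 (not first). Third: 2, etc.
Total: 3 x 3 x 2.

Final answer: 18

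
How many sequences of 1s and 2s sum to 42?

Let f(n) be the number of climbs. Removing the last move (1 or 2 steps) gives f(n) = f(n-1) + f(n-2); base cases f(1)=1, f(2)=2.
Computing successive values: f(1)=1, f(2)=2, f(3)=3, f(4)=5, f(5)=8, f(6)=13, f(7)=21, f(8)=34, f(9)=55, f(10)=89, f(11)=144, f(12)=233, f(13)=377, f(14)=610, f(15)=987, f(16)=1597, f(17)=2584, f(18)=4181, f(19)=6765, f(20)=10946, f(21)=17711, f(22)=28657, f(23)=46368, f(24)=75025, f(25)=121393, f(26)=196418, f(27)=317811, f(28)=514229, f(29)=832040, f(30)=1346269, f(31)=2178309, f(32)=3524578, f(33)=5702887, f(34)=9227465, f(35)=14930352, f(36)=24157817, f(37)=39088169, f(38)=63245986, f(39)=102334155, f(40)=165580141, f(41)=267914296, f(42)=433494437.

Final answer: 433494437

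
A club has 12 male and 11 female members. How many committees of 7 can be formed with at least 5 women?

Sum over valid woman counts:
C(11,5)C(12,2) = 30492
C(11,6)C(12,1) = 5544
C(11,7)C(12,0) = 330
Total: 30492 + 5544 + 330.

Final answer: 36366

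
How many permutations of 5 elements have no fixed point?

D(n) = (n-1)(D(n-1) + D(n-2)), D(0)=1, D(1)=0.
D(2) = 1 x (0 + 1) = 1
D(3) = 2 x (1 + 0) = 2
D(4) = 3 x (2 + 1) = 9
D(5) = 4 x (D(4) + D(3)) = 4 x (9 + 2)

Final answer: D(5) = 44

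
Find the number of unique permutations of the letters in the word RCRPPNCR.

Letters (C:2, N:1, P:2, R:3). Total letters: 8.
Permutations = 8!/(3! x 2! x 2!).

Final answer: 1680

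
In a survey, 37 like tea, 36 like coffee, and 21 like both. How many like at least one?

|A union B| = |A| + |B| - |A intersect B| = 37 + 36 - 21.

Final answer: 52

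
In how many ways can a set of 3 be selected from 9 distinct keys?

C(9,3) = 9!/(3! x (9-3)!).

Final answer: C(9,3) = 84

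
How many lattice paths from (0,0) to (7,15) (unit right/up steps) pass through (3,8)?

Paths (0,0)->(3,8): C(11,8) = 165.
Paths (3,8)->(7,15): C(11,7) = 330.
By multiplication principle: 165 x 330.

Final answer: 54450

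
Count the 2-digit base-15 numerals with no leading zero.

Leading digit: 14 options (nonzero). Other 1 digit(s): 15 options each.
Total: 14 x 15^1.

Final answer: 210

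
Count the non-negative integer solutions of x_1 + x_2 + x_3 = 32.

Stars and bars with 32 stars and 2 bars:
C(32+3-1, 3-1) = C(34,2).

Final answer: C(34,2) = 561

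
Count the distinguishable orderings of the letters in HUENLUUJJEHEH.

Letters (E:3, H:3, J:2, L:1, N:1, U:3). Total letters: 13.
Permutations = 13!/(3! x 3! x 3! x 2!).

Final answer: 14414400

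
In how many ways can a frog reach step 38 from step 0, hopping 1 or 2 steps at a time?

Let f(n) be the number of climbs. Removing the last move (1 or 2 steps) gives f(n) = f(n-1) + f(n-2); base cases f(1)=1, f(2)=2.
Computing successive values: f(1)=1, f(2)=2, f(3)=3, f(4)=5, f(5)=8, f(6)=13, f(7)=21, f(8)=34, f(9)=55, f(10)=89, f(11)=144, f(12)=233, f(13)=377, f(14)=610, f(15)=987, f(16)=1597, f(17)=2584, f(18)=4181, f(19)=6765, f(20)=10946, f(21)=17711, f(22)=28657, f(23)=46368, f(24)=75025, f(25)=121393, f(26)=196418, f(27)=317811, f(28)=514229, f(29)=832040, f(30)=1346269, f(31)=2178309, f(32)=3524578, f(33)=5702887, f(34)=9227465, f(35)=14930352, f(36)=24157817, f(37)=39088169, f(38)=63245986.

Final answer: 63245986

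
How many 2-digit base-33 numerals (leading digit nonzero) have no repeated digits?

The leading digit has 32 choices (anything but zero); the next has 32 (anything but the first), then 31, and so on, one fewer each time.
Total: 32 x 32.

Final answer: 1024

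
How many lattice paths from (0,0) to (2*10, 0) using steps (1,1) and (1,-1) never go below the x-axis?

Total monotonic paths to (10,10): C(20,10) = 184756.
Reflecting each bad path at its first crossing gives a bijection with paths to (9,11): C(20,11) = 167960.
Valid Dyck paths: 184756 - 167960.
(These counts are the Catalan numbers.)

Final answer: C_{10} = 16796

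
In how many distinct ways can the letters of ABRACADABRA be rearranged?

Letters (A:5, B:2, C:1, D:1, R:2). Total letters: 11.
Permutations = 11!/(5! x 2! x 2!).

Final answer: 83160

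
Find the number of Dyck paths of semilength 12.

Total monotonic paths to (12,12): C(24,12) = 2704156.
A path is bad iff it touches y = x + 1; reflecting its initial segment maps bad paths bijectively onto all paths to (11,13), of which there are C(24,13) = 2496144.
Valid Dyck paths: 2704156 - 2496144.
(This is the Catalan number C_{12}.)

Final answer: C_{12} = 208012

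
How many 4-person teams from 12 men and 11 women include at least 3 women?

Sum over valid woman counts:
C(11,3)C(12,1) = 1980
C(11,4)C(12,0) = 330
Total: 1980 + 330.

Final answer: 2310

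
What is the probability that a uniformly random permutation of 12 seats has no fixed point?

D(n) = (n-1)(D(n-1) + D(n-2)), D(0)=1, D(1)=0.
Building up: D(2)=1, D(3)=2, D(4)=9, D(5)=44, D(6)=265, D(7)=1854, D(8)=14833, D(9)=133496, D(10)=1334961, D(11)=14684570, D(12)=176214841.
Total arrangements: 12! = 479001600.
Probability = D(12)/12! = 16019531/43545600.

Final answer: D(12)/12! = 176214841/479001600 = 0.367879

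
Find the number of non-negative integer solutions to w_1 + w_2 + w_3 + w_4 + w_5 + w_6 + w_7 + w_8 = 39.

Stars and bars with 39 stars and 7 bars:
C(39+8-1, 8-1) = C(46,7).

Final answer: C(46,7) = 53524680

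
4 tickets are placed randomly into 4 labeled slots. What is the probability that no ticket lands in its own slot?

D(n) = (n-1)(D(n-1) + D(n-2)), D(0)=1, D(1)=0.
Building up: D(2)=1, D(3)=2, D(4)=9.
Total arrangements: 4! = 24.
Probability = D(4)/4! = 3/8.

Final answer: D(4)/4! = 9/24 = 0.375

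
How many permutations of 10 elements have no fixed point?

Derangements satisfy D(n) = (n-1)(D(n-1) + D(n-2)), starting from D(0)=1, D(1)=0.
Building up: D(2)=1, D(3)=2, D(4)=9, D(5)=44, D(6)=265, D(7)=1854, D(8)=14833, D(9)=133496.
D(10) = 9 x (D(9) + D(8)) = 9 x (133496 + 14833).

Final answer: D(10) = 1334961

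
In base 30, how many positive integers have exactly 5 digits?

In base 30, the leading digit has 29 choices (1..29); each of the remaining 4 digits has 30 choices.
Total: 29 x 30^4.

Final answer: 23490000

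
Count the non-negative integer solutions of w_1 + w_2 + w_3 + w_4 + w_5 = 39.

Stars and bars with 39 stars and 4 bars:
C(39+5-1, 5-1) = C(43,4).

Final answer: C(43,4) = 123410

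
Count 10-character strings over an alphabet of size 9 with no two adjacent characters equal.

First character: 9 choices. Each subsequent: 8 choices (must differ from the previous one).
Total: 9 x 8^9.

Final answer: 9 x 8^{9} = 1207959552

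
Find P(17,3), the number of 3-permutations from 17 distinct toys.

P(17,3) = 17!/(17-3)! = 17!/14!.

Final answer: P(17,3) = 4080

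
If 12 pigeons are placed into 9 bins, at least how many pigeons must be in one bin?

By the pigeonhole principle: ceiling(12/9).

Final answer: 2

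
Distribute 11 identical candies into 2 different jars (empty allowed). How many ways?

Stars and bars: C(n+k-1, k-1) = C(12,1).

Final answer: C(12,1) = 12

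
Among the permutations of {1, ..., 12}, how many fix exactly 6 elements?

Choose which 6 elements are fixed: C(12,6) = 924.
Derange the remaining 6 using D(j) = (j-1)(D(j-1) + D(j-2)), D(0)=1, D(1)=0: D(2)=1, D(3)=2, D(4)=9, D(5)=44, D(6)=265.
Total: 924 x 265.

Final answer: C(12,6) D(6) = 244860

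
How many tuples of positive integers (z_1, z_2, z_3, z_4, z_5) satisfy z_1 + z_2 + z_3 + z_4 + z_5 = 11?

Substitute z'_i = z_i - 1 (so z'_i >= 0). Then sum z'_i = 11 - 5 = 6.
Stars and bars: C(6+5-1, 5-1) = C(10,4).

Final answer: C(10,4) = 210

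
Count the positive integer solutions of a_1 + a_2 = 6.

Substitute a'_i = a_i - 1 (so a'_i >= 0). Then sum a'_i = 6 - 2 = 4.
Stars and bars: C(4+2-1, 2-1) = C(5,1).

Final answer: C(5,1) = 5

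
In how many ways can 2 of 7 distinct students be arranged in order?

P(7,2) = 7!/(7-2)! = 7!/5!.

Final answer: P(7,2) = 42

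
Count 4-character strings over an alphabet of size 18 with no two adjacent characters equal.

First character: 18 choices. Each subsequent: 17 choices (must differ from the previous one).
Total: 18 x 17^3.

Final answer: 18 x 17^{3} = 88434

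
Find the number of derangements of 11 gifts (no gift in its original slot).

Use the recurrence D(n) = (n-1)(D(n-1) + D(n-2)) with D(0)=1, D(1)=0.
D(2) = 1 x (0 + 1) = 1
D(3) = 2 x (1 + 0) = 2
D(4) = 3 x (2 + 1) = 9
D(5) = 4 x (9 + 2) = 44
D(6) = 5 x (44 + 9) = 265
D(7) = 6 x (265 + 44) = 1854
D(8) = 7 x (1854 + 265) = 14833
D(9) = 8 x (14833 + 1854) = 133496
D(10) = 9 x (133496 + 14833) = 1334961
D(11) = 10 x (D(10) + D(9)) = 10 x (1334961 + 133496)

Final answer: D(11) = 14684570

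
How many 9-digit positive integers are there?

First digit: 9 choices (1-9). Each of the remaining 8 digits: 10 choices.
Total: 9 x 10^8.

Final answer: 900000000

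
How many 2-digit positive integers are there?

These are the integers in [10^1, 10^2), so the count is 10^2 - 10^1 = 9 x 10^1.

Final answer: 90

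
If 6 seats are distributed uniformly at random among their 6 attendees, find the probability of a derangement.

D(n) = (n-1)(D(n-1) + D(n-2)), D(0)=1, D(1)=0.
Building up: D(2)=1, D(3)=2, D(4)=9, D(5)=44, D(6)=265.
Total arrangements: 6! = 720.
Probability = D(6)/6! = 53/144.

Final answer: D(6)/6! = 265/720 = 0.368056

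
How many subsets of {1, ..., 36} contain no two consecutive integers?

Let a(n) count such subsets of {1, ..., n}. Either n is excluded (a(n-1) ways) or n is included, forcing n-1 out (a(n-2) ways), so a(n) = a(n-1) + a(n-2) with a(1)=2, a(2)=3.
Iterating the recurrence: a(1)=2, a(2)=3, a(3)=5, a(4)=8, a(5)=13, a(6)=21, a(7)=34, a(8)=55, a(9)=89, a(10)=144, a(11)=233, a(12)=377, a(13)=610, a(14)=987, a(15)=1597, a(16)=2584, a(17)=4181, a(18)=6765, a(19)=10946, a(20)=17711, a(21)=28657, a(22)=46368, a(23)=75025, a(24)=121393, a(25)=196418, a(26)=317811, a(27)=514229, a(28)=832040, a(29)=1346269, a(30)=2178309, a(31)=3524578, a(32)=5702887, a(33)=9227465, a(34)=14930352, a(35)=24157817, a(36)=39088169.

Final answer: 39088169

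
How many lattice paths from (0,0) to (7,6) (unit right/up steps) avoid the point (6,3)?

Total paths to (7,6): C(13,6) = 1716.
Paths through (6,3): C(9,3) x C(4,3) = 336.
Avoiding (6,3): 1716 - 336.

Final answer: 1380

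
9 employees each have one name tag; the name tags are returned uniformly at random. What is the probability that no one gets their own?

Derangements satisfy D(n) = (n-1)(D(n-1) + D(n-2)), starting from D(0)=1, D(1)=0.
Building up: D(2)=1, D(3)=2, D(4)=9, D(5)=44, D(6)=265, D(7)=1854, D(8)=14833, D(9)=133496.
Total arrangements: 9! = 362880.
Probability = D(9)/9! = 16687/45360.

Final answer: D(9)/9! = 133496/362880 = 0.367879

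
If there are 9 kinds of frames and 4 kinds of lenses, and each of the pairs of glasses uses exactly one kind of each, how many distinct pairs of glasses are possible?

By the multiplication principle: 9 x 4.

Final answer: 36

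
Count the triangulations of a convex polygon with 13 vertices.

The structures are counted by the Catalan number C_n. Here n = 13 - 2 = 11.
Using C_0 = 1 and C_(k+1) = C_k x 2(2k+1)/(k+2), build up term by term: C_1=1, C_2=2, C_3=5, C_4=14, C_5=42, C_6=132, C_7=429, C_8=1430, C_9=4862, C_10=16796, C_11=58786.

Final answer: C_{11} = 58786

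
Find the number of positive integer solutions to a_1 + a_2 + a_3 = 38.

Substitute a'_i = a_i - 1 (so a'_i >= 0). Then sum a'_i = 38 - 3 = 35.
Stars and bars: C(35+3-1, 3-1) = C(37,2).

Final answer: C(37,2) = 666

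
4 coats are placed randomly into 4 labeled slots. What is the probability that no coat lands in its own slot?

Derangements satisfy D(n) = (n-1)(D(n-1) + D(n-2)), starting from D(0)=1, D(1)=0.
Building up: D(2)=1, D(3)=2, D(4)=9.
Total arrangements: 4! = 24.
Probability = D(4)/4! = 3/8.

Final answer: D(4)/4! = 9/24 = 0.375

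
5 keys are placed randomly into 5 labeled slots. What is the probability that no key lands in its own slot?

Use the recurrence D(n) = (n-1)(D(n-1) + D(n-2)) with D(0)=1, D(1)=0.
Building up: D(2)=1, D(3)=2, D(4)=9, D(5)=44.
Total arrangements: 5! = 120.
Probability = D(5)/5! = 11/30.

Final answer: D(5)/5! = 44/120 = 0.366667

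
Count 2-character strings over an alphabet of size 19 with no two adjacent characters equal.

First character: 19 choices. Each subsequent: 18 choices (must differ from the previous one).
Total: 19 x 18^1.

Final answer: 19 x 18^{1} = 342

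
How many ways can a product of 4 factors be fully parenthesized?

This is counted by the nth Catalan number C_n. Here n = 4 - 1 = 3.
Using C_0 = 1 and C_(k+1) = C_k x 2(2k+1)/(k+2), build up term by term: C_1=1, C_2=2, C_3=5.

Final answer: C_{3} = 5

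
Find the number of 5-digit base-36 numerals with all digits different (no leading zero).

The leading digit has 35 choices (anything but zero); the next has 35 (anything but the first), then 34, and so on, one fewer each time.
Total: 35 x 35 x 34 x 33 x 32.

Final answer: 43982400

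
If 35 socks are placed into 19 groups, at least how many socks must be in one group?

By the pigeonhole principle: ceiling(35/19).

Final answer: 2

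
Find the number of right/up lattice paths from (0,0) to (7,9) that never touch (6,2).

Total paths to (7,9): C(16,9) = 11440.
Paths through (6,2): C(8,2) x C(8,7) = 224.
Avoiding (6,2): 11440 - 224.

Final answer: 11216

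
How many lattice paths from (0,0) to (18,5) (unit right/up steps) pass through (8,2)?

Paths (0,0)->(8,2): C(10,2) = 45.
Paths (8,2)->(18,5): C(13,3) = 286.
By multiplication principle: 45 x 286.

Final answer: 12870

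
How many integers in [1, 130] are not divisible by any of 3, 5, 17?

|div by 3|=43, |div by 5|=26, |div by 17|=7.
|div by 3&5|=8, |div by 3&17|=2, |div by 5&17|=1, |div by all|=0.
By inclusion-exclusion, divisible by at least one: 43+26+7-8-2-1+0 = 65.
Not divisible by any: 130 - 65.

Final answer: 65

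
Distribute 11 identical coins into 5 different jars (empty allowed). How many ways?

Stars and bars: C(n+k-1, k-1) = C(15,4).

Final answer: C(15,4) = 1365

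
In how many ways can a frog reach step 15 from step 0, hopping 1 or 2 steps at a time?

Condition on the final move: it is a 1-step (f(n-1) ways to get there) or a 2-step (f(n-2) ways), so f(n) = f(n-1) + f(n-2), with f(1)=1, f(2)=2.
Building up term by term: f(1)=1, f(2)=2, f(3)=3, f(4)=5, f(5)=8, f(6)=13, f(7)=21, f(8)=34, f(9)=55, f(10)=89, f(11)=144, f(12)=233, f(13)=377, f(14)=610, f(15)=987.

Final answer: 987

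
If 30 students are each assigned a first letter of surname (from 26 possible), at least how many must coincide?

There are 26 possible values for first letter of surname. With 30 students and 26 categories, by pigeonhole: ceiling(30/26).

Final answer: 2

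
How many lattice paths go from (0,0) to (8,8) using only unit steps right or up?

Each path has 8 right steps and 8 up steps in some order (16 steps total).
Choose which 8 of the 16 steps are up: C(16,8).

Final answer: C(16,8) = 12870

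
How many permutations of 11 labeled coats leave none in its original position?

Derangements satisfy D(n) = (n-1)(D(n-1) + D(n-2)), starting from D(0)=1, D(1)=0.
D(2) = 1 x (0 + 1) = 1
D(3) = 2 x (1 + 0) = 2
D(4) = 3 x (2 + 1) = 9
D(5) = 4 x (9 + 2) = 44
D(6) = 5 x (44 + 9) = 265
D(7) = 6 x (265 + 44) = 1854
D(8) = 7 x (1854 + 265) = 14833
D(9) = 8 x (14833 + 1854) = 133496
D(10) = 9 x (133496 + 14833) = 1334961
D(11) = 10 x (D(10) + D(9)) = 10 x (1334961 + 133496)

Final answer: D(11) = 14684570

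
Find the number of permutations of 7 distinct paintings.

The number of ways to arrange 7 distinct objects is 7!.

Final answer: 7! = 5040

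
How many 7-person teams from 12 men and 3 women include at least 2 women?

Sum over valid woman counts:
C(3,2)C(12,5) = 2376
C(3,3)C(12,4) = 495
Total: 2376 + 495.

Final answer: 2871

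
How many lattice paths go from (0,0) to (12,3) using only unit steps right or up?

Each path has 12 right steps and 3 up steps in some order (15 steps total).
Choose which 3 of the 15 steps are up: C(15,3).

Final answer: C(15,3) = 455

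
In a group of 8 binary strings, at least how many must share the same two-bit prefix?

There are 4 possible values for two-bit prefix. With 8 binary strings and 4 categories, by pigeonhole: ceiling(8/4).

Final answer: 2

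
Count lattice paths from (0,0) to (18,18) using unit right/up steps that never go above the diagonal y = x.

Total monotonic paths to (18,18): C(36,18) = 9075135300.
By the reflection principle, paths that go above the diagonal number C(36,19) = 8597496600.
Valid Dyck paths: 9075135300 - 8597496600.
(Check: C(36,18) - C(36,19) = C(36,18)/19, the Catalan number C_{18}.)

Final answer: C_{18} = 477638700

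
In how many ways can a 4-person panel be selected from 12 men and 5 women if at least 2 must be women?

Sum over valid woman counts:
C(5,2)C(12,2) = 660
C(5,3)C(12,1) = 120
C(5,4)C(12,0) = 5
Total: 660 + 120 + 5.

Final answer: 785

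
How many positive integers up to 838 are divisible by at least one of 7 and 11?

Multiples of 7: 119. Multiples of 11: 76. Of both (lcm=77): 10.
By inclusion-exclusion: 119 + 76 - 10.

Final answer: 185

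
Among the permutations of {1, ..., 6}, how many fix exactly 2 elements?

Choose which 2 elements are fixed: C(6,2) = 15.
Derange the remaining 4 using D(j) = (j-1)(D(j-1) + D(j-2)), D(0)=1, D(1)=0: D(2)=1, D(3)=2, D(4)=9.
Total: 15 x 9.

Final answer: C(6,2) D(4) = 135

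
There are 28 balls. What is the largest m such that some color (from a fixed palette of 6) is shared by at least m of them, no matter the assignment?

There are 6 possible values for color (from a fixed palette of 6). With 28 balls and 6 categories, by pigeonhole: ceiling(28/6).

Final answer: 5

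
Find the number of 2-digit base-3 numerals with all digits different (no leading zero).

First digit: 2 (nonzero). Second: 2 (not first). Third: 1, etc.
Total: 2 x 2.

Final answer: 4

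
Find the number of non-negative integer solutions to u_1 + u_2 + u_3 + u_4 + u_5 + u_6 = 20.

Stars and bars with 20 stars and 5 bars:
C(20+6-1, 6-1) = C(25,5).

Final answer: C(25,5) = 53130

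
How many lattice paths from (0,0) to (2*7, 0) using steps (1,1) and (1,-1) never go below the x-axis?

Total monotonic paths to (7,7): C(14,7) = 3432.
Reflecting each bad path at its first crossing gives a bijection with paths to (6,8): C(14,8) = 3003.
Valid Dyck paths: 3432 - 3003.
(Check: C(14,7) - C(14,8) = C(14,7)/8, the Catalan number C_{7}.)

Final answer: C_{7} = 429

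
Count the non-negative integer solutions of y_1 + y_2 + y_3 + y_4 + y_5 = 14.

Stars and bars with 14 stars and 4 bars:
C(14+5-1, 5-1) = C(18,4).

Final answer: C(18,4) = 3060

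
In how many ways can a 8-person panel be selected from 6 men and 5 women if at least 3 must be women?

Sum over valid woman counts:
C(5,3)C(6,5) = 60
C(5,4)C(6,4) = 75
C(5,5)C(6,3) = 20
Total: 60 + 75 + 20.

Final answer: 155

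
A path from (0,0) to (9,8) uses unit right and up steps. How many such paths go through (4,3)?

Paths (0,0)->(4,3): C(7,3) = 35.
Paths (4,3)->(9,8): C(10,5) = 252.
By multiplication principle: 35 x 252.

Final answer: 8820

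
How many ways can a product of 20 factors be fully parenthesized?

The structures are counted by the Catalan number C_n. Here n = 20 - 1 = 19.
C_n = C(2n,n)/(n+1), so C_{19} = C(38,19)/20 = 35345263800/20.

Final answer: C_{19} = 1767263190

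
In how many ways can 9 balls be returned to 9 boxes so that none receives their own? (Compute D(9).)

Derangements satisfy D(n) = (n-1)(D(n-1) + D(n-2)), starting from D(0)=1, D(1)=0.
D(2) = 1 x (0 + 1) = 1
D(3) = 2 x (1 + 0) = 2
D(4) = 3 x (2 + 1) = 9
D(5) = 4 x (9 + 2) = 44
D(6) = 5 x (44 + 9) = 265
D(7) = 6 x (265 + 44) = 1854
D(8) = 7 x (1854 + 265) = 14833
D(9) = 8 x (D(8) + D(7)) = 8 x (14833 + 1854)

Final answer: D(9) = 133496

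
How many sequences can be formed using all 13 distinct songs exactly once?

The number of ways to arrange 13 distinct objects is 13!.

Final answer: 13! = 6227020800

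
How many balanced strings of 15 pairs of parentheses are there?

This is a standard Catalan-number count: the answer is C_n. Here n = 15 (pairs).
Using C_0 = 1 and C_(k+1) = C_k x 2(2k+1)/(k+2), build up term by term: C_1=1, C_2=2, C_3=5, C_4=14, C_5=42, C_6=132, C_7=429, C_8=1430, C_9=4862, C_10=16796, C_11=58786, C_12=208012, C_13=742900, C_14=2674440, C_15=9694845.

Final answer: C_{15} = 9694845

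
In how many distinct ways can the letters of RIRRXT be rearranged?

Letters (I:1, R:3, T:1, X:1). Total letters: 6.
Permutations = 6!/(3!).

Final answer: 120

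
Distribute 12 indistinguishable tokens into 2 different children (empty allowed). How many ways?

Stars and bars: C(n+k-1, k-1) = C(13,1).

Final answer: C(13,1) = 13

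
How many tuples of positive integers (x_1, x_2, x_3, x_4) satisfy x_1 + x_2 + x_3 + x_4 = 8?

Substitute x'_i = x_i - 1 (so x'_i >= 0). Then sum x'_i = 8 - 4 = 4.
Stars and bars: C(4+4-1, 4-1) = C(7,3).

Final answer: C(7,3) = 35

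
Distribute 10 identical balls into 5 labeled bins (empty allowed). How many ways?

Stars and bars: C(n+k-1, k-1) = C(14,4).

Final answer: C(14,4) = 1001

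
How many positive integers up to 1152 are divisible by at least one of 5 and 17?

Multiples of 5: 230. Multiples of 17: 67. Of both (lcm=85): 13.
By inclusion-exclusion: 230 + 67 - 13.

Final answer: 284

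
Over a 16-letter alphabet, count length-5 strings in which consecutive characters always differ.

First character: 16 choices. Each subsequent: 15 choices (must differ from the previous one).
Total: 16 x 15^4.

Final answer: 16 x 15^{4} = 810000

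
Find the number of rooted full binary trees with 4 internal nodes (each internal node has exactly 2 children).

This is a standard Catalan-number count: the answer is C_n. Here n = 4.
C_n = C(2n,n) - C(2n,n+1), so C_{4} = C(8,4) - C(8,5) = 70 - 56.

Final answer: C_{4} = 14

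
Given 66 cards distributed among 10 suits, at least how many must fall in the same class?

By pigeonhole with 66 objects and 10 categories: ceiling(66/10).

Final answer: 7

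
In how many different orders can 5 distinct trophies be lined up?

The number of ways to arrange 5 distinct objects is 5!.

Final answer: 5! = 120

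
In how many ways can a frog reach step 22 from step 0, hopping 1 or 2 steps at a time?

Condition on the final move: it is a 1-step (f(n-1) ways to get there) or a 2-step (f(n-2) ways), so f(n) = f(n-1) + f(n-2), with f(1)=1, f(2)=2.
Building up term by term: f(1)=1, f(2)=2, f(3)=3, f(4)=5, f(5)=8, f(6)=13, f(7)=21, f(8)=34, f(9)=55, f(10)=89, f(11)=144, f(12)=233, f(13)=377, f(14)=610, f(15)=987, f(16)=1597, f(17)=2584, f(18)=4181, f(19)=6765, f(20)=10946, f(21)=17711, f(22)=28657.

Final answer: 28657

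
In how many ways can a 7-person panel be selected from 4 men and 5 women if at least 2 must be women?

Sum over valid woman counts:
C(5,3)C(4,4) = 10
C(5,4)C(4,3) = 20
C(5,5)C(4,2) = 6
Total: 10 + 20 + 6.

Final answer: 36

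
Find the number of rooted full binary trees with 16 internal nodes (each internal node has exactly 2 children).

The structures are counted by the Catalan number C_n. Here n = 16.
C_n = (2n)!/(n!(n+1)!), so C_{16} = 32!/(16! x 17!) = C(32,16)/17 = 601080390/17.

Final answer: C_{16} = 35357670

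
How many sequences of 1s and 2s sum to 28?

Let f(n) be the number of climbs. Removing the last move (1 or 2 steps) gives f(n) = f(n-1) + f(n-2); base cases f(1)=1, f(2)=2.
Iterating the recurrence: f(1)=1, f(2)=2, f(3)=3, f(4)=5, f(5)=8, f(6)=13, f(7)=21, f(8)=34, f(9)=55, f(10)=89, f(11)=144, f(12)=233, f(13)=377, f(14)=610, f(15)=987, f(16)=1597, f(17)=2584, f(18)=4181, f(19)=6765, f(20)=10946, f(21)=17711, f(22)=28657, f(23)=46368, f(24)=75025, f(25)=121393, f(26)=196418, f(27)=317811, f(28)=514229.

Final answer: 514229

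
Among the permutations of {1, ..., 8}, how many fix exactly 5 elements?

Choose which 5 elements are fixed: C(8,5) = 56.
Derange the remaining 3 using D(j) = (j-1)(D(j-1) + D(j-2)), D(0)=1, D(1)=0: D(2)=1, D(3)=2.
Total: 56 x 2.

Final answer: C(8,5) D(3) = 112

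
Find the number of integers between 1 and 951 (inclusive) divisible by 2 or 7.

Multiples of 2: 475. Multiples of 7: 135. Of both (lcm=14): 67.
By inclusion-exclusion: 475 + 135 - 67.

Final answer: 543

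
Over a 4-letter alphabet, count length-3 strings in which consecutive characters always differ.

Let g(n) count such strings. g(1) = 4, and each valid string of length n-1 extends in 3 ways (any symbol but the last), so g(n) = 3 g(n-1).
Total: g(3) = 4 x 3^2.

Final answer: 4 x 3^{2} = 36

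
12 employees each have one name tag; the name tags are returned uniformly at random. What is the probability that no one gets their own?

Use the recurrence D(n) = (n-1)(D(n-1) + D(n-2)) with D(0)=1, D(1)=0.
Building up: D(2)=1, D(3)=2, D(4)=9, D(5)=44, D(6)=265, D(7)=1854, D(8)=14833, D(9)=133496, D(10)=1334961, D(11)=14684570, D(12)=176214841.
Total arrangements: 12! = 479001600.
Probability = D(12)/12! = 16019531/43545600.

Final answer: D(12)/12! = 176214841/479001600 = 0.367879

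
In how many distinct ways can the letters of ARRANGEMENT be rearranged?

Letters (A:2, E:2, G:1, M:1, N:2, R:2, T:1). Total letters: 11.
Permutations = 11!/(2! x 2! x 2! x 2!).

Final answer: 2494800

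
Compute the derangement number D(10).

D(n) = (n-1)(D(n-1) + D(n-2)), D(0)=1, D(1)=0.
Building up: D(2)=1, D(3)=2, D(4)=9, D(5)=44, D(6)=265, D(7)=1854, D(8)=14833, D(9)=133496.
D(10) = 9 x (D(9) + D(8)) = 9 x (133496 + 14833).

Final answer: D(10) = 1334961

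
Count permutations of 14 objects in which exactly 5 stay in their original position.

Choose which 5 elements are fixed: C(14,5) = 2002.
Derange the remaining 9 using D(j) = (j-1)(D(j-1) + D(j-2)), D(0)=1, D(1)=0: D(2)=1, D(3)=2, D(4)=9, D(5)=44, D(6)=265, D(7)=1854, D(8)=14833, D(9)=133496.
Total: 2002 x 133496.

Final answer: C(14,5) D(9) = 267258992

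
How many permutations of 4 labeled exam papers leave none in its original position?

Use the recurrence D(n) = (n-1)(D(n-1) + D(n-2)) with D(0)=1, D(1)=0.
D(2) = 1 x (0 + 1) = 1
D(3) = 2 x (1 + 0) = 2
D(4) = 3 x (D(3) + D(2)) = 3 x (2 + 1)

Final answer: D(4) = 9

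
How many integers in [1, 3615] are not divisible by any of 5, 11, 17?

|div by 5|=723, |div by 11|=328, |div by 17|=212.
|div by 5&11|=65, |div by 5&17|=42, |div by 11&17|=19, |div by all|=3.
By inclusion-exclusion, divisible by at least one: 723+328+212-65-42-19+3 = 1140.
Not divisible by any: 3615 - 1140.

Final answer: 2475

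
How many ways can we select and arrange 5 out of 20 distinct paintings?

P(20,5) = 20!/(20-5)! = 20!/15!.

Final answer: P(20,5) = 1860480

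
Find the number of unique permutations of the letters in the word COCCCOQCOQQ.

Letters (C:5, O:3, Q:3). Total letters: 11.
Permutations = 11!/(5! x 3! x 3!).

Final answer: 9240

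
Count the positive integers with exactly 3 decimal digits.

The leading digit cannot be 0 (9 options); the other 2 digits can be anything (10 options each).
Total: 9 x 10^2.

Final answer: 900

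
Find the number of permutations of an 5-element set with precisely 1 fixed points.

Choose which 1 elements are fixed: C(5,1) = 5.
Derange the remaining 4 using D(j) = (j-1)(D(j-1) + D(j-2)), D(0)=1, D(1)=0: D(2)=1, D(3)=2, D(4)=9.
Total: 5 x 9.

Final answer: C(5,1) D(4) = 45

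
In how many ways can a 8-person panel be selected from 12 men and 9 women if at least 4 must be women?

Sum over valid woman counts:
C(9,4)C(12,4) = 62370
C(9,5)C(12,3) = 27720
C(9,6)C(12,2) = 5544
C(9,7)C(12,1) = 432
C(9,8)C(12,0) = 9
Total: 62370 + 27720 + 5544 + 432 + 9.

Final answer: 96075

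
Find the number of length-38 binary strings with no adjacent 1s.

Classify by the final bit: ...0 gives a(n-1) strings, ...01 gives a(n-2) strings. Thus a(n) = a(n-1) + a(n-2) with a(1)=2, a(2)=3.
Computing successive values: a(1)=2, a(2)=3, a(3)=5, a(4)=8, a(5)=13, a(6)=21, a(7)=34, a(8)=55, a(9)=89, a(10)=144, a(11)=233, a(12)=377, a(13)=610, a(14)=987, a(15)=1597, a(16)=2584, a(17)=4181, a(18)=6765, a(19)=10946, a(20)=17711, a(21)=28657, a(22)=46368, a(23)=75025, a(24)=121393, a(25)=196418, a(26)=317811, a(27)=514229, a(28)=832040, a(29)=1346269, a(30)=2178309, a(31)=3524578, a(32)=5702887, a(33)=9227465, a(34)=14930352, a(35)=24157817, a(36)=39088169, a(37)=63245986, a(38)=102334155.

Final answer: 102334155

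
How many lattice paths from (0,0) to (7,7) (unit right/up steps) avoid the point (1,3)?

Total paths to (7,7): C(14,7) = 3432.
Paths through (1,3): C(4,3) x C(10,4) = 840.
Avoiding (1,3): 3432 - 840.

Final answer: 2592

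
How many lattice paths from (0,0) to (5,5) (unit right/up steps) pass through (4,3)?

Paths (0,0)->(4,3): C(7,3) = 35.
Paths (4,3)->(5,5): C(3,2) = 3.
By multiplication principle: 35 x 3.

Final answer: 105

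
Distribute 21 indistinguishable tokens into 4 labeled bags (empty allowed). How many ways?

Stars and bars: C(n+k-1, k-1) = C(24,3).

Final answer: C(24,3) = 2024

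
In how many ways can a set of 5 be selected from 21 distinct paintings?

C(21,5) = 21!/(5! x 16!).

Final answer: \binom{21}{5} = 20349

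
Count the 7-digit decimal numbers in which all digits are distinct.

First digit: 9 (not 0). Second: 9 (not first). Third: 8, etc.
Total: 9 x 9 x 8 x 7 x 6 x 5 x 4.

Final answer: 544320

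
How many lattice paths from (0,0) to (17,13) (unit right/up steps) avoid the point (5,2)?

Total paths to (17,13): C(30,13) = 119759850.
Paths through (5,2): C(7,2) x C(23,11) = 28393638.
Avoiding (5,2): 119759850 - 28393638.

Final answer: 91366212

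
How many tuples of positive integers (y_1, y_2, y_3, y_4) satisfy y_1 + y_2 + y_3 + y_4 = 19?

Substitute y'_i = y_i - 1 (so y'_i >= 0). Then sum y'_i = 19 - 4 = 15.
Stars and bars: C(15+4-1, 4-1) = C(18,3).

Final answer: C(18,3) = 816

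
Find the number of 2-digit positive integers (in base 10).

The leading digit cannot be 0 (9 options); the other 1 digit can be anything (10 options each).
Total: 9 x 10^1.

Final answer: 90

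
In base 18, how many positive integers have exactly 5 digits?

In base 18, the leading digit has 17 choices (1..17); each of the remaining 4 digits has 18 choices.
Total: 17 x 18^4.

Final answer: 1784592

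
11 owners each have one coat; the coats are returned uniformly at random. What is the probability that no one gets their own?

Use the recurrence D(n) = (n-1)(D(n-1) + D(n-2)) with D(0)=1, D(1)=0.
Building up: D(2)=1, D(3)=2, D(4)=9, D(5)=44, D(6)=265, D(7)=1854, D(8)=14833, D(9)=133496, D(10)=1334961, D(11)=14684570.
Total arrangements: 11! = 39916800.
Probability = D(11)/11! = 1468457/3991680.

Final answer: D(11)/11! = 14684570/39916800 = 0.367879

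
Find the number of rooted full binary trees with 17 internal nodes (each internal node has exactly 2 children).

This is a standard Catalan-number count: the answer is C_n. Here n = 17.
C_n = (2n)!/(n!(n+1)!), so C_{17} = 34!/(17! x 18!) = C(34,17)/18 = 2333606220/18.

Final answer: C_{17} = 129644790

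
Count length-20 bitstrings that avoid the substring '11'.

Classify by the final bit: ...0 gives a(n-1) strings, ...01 gives a(n-2) strings. Thus a(n) = a(n-1) + a(n-2) with a(1)=2, a(2)=3.
Iterating the recurrence: a(1)=2, a(2)=3, a(3)=5, a(4)=8, a(5)=13, a(6)=21, a(7)=34, a(8)=55, a(9)=89, a(10)=144, a(11)=233, a(12)=377, a(13)=610, a(14)=987, a(15)=1597, a(16)=2584, a(17)=4181, a(18)=6765, a(19)=10946, a(20)=17711.

Final answer: 17711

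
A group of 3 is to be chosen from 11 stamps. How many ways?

C(11,3) = 11!/(3! x 8!).

Final answer: \binom{11}{3} = 165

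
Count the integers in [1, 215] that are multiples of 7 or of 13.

Multiples of 7: 30. Multiples of 13: 16. Of both (lcm=91): 2.
By inclusion-exclusion: 30 + 16 - 2.

Final answer: 44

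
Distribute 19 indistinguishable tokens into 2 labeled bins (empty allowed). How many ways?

Stars and bars: C(n+k-1, k-1) = C(20,1).

Final answer: C(20,1) = 20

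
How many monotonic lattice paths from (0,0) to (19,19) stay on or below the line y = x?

Total monotonic paths to (19,19): C(38,19) = 35345263800.
Reflecting each bad path at its first crossing gives a bijection with paths to (18,20): C(38,20) = 33578000610.
Valid Dyck paths: 35345263800 - 33578000610.
(Check: C(38,19) - C(38,20) = C(38,19)/20, the Catalan number C_{19}.)

Final answer: C_{19} = 1767263190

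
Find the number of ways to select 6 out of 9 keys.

C(9,6) = 9!/(6! x 3!).

Final answer: \binom{9}{6} = 84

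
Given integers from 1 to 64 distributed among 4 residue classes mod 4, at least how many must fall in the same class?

By pigeonhole with 64 objects and 4 categories: ceiling(64/4).

Final answer: 16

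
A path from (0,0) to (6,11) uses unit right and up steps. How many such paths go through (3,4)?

Paths (0,0)->(3,4): C(7,4) = 35.
Paths (3,4)->(6,11): C(10,7) = 120.
By multiplication principle: 35 x 120.

Final answer: 4200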